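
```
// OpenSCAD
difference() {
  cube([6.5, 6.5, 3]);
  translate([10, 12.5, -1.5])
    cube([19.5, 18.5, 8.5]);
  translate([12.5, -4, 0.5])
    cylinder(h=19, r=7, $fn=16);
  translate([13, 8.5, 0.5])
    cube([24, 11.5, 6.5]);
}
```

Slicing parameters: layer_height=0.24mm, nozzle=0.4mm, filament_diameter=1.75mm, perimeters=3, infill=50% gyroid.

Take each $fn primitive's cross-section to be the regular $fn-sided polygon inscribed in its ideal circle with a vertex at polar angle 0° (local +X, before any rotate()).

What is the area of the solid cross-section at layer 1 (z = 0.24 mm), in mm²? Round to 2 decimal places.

42.25 mm²

At z = 0.24 mm: the cube is present — its section is the full 6.5×6.5 rectangle (area 42.25 mm²); the 19.5×18.5 cube at (10, 12.5) contributes its full rectangle (area 360.75 mm²); the cylinder at (12.5, -4) is absent (z outside [0.5, 19.5]); the cube at (13, 8.5) does not reach this height (z outside [0.5, 7]); Taking the first minus the rest: starting from the 6.5×6.5 cube (42.25 mm²), the 19.5×18.5 cube at (10, 12.5) misses the remaining region (no effect) — area = 42.25 mm². Overall, the cross-section is a single solid region. Net area = 42.25 mm².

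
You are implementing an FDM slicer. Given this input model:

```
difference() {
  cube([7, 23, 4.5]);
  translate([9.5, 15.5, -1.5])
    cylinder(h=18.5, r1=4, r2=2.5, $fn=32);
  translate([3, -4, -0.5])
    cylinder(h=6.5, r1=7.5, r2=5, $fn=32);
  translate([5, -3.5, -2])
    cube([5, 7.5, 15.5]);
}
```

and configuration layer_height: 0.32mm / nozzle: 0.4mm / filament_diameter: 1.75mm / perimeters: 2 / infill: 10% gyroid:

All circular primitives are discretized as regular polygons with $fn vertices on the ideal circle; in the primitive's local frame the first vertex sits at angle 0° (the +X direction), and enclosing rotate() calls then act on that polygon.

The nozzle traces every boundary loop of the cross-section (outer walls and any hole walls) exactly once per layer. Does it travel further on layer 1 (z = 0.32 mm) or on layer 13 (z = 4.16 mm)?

layer 13 (z = 4.16 mm)

Layer 1 (z = 0.32): the cube (footprint 7×23) is included at this height (perimeter 60.00 mm); the cone at (9.5, 15.5): at t=0.098 of its height the radius interpolates to r₁+(r₂−r₁)t = 3.852, giving a regular 32-gon of that circumradius (perimeter = 2·32·3.852·sin(180°/32) = 24.17 mm); the cone at (3, -4) contributes a regular 32-gon of circumradius 7.185 (interpolated between r1=7.5 and r2=5 at t=0.126) (perimeter = 2·32·7.185·sin(180°/32) = 45.07 mm); the cube at (5, -3.5) is present — its section is the full 5×7.5 rectangle (perimeter 25.00 mm); After the difference (first − rest): starting from the 7×23 cube, the cone at (9.5, 15.5) partially overlaps it — only the 5.42 mm² overlap (of its 46.33 mm²) is removed, clipping the outline; the cone at (3, -4) partially overlaps it — only the 19.92 mm² overlap (of its 161.12 mm²) is removed, clipping the outline; the 5×7.5 cube at (5, -3.5) partially overlaps it — only the 3.06 mm² overlap (of its 37.50 mm²) is removed, clipping the outline — boundary = 55.57 mm. So its perimeter = 55.57 mm. Layer 13 (z = 4.16): the 7×23 cube contributes its full rectangle (perimeter 60.00 mm); the cone at (9.5, 15.5) (r1=4→r2=2.5) has section circumradius 3.541 here — a regular 32-gon (perimeter = 2·32·3.541·sin(180°/32) = 22.21 mm); the cone at (3, -4): at t=0.717 of its height the radius interpolates to r₁+(r₂−r₁)t = 5.708, giving a regular 32-gon of that circumradius (perimeter = 2·32·5.708·sin(180°/32) = 35.80 mm); the cube at (5, -3.5) (footprint 5×7.5) is included at this height (perimeter 25.00 mm); Subtracting the remaining from the first: starting from the 7×23 cube, the cone at (9.5, 15.5) partially overlaps it — only the 3.54 mm² overlap (of its 39.14 mm²) is removed, clipping the outline; the cone at (3, -4) partially overlaps it — only the 8.95 mm² overlap (of its 101.69 mm²) is removed, clipping the outline; the 5×7.5 cube at (5, -3.5) partially overlaps it — only the 6.43 mm² overlap (of its 37.50 mm²) is removed, clipping the outline — boundary = 58.59 mm. So its perimeter = 58.59 mm. Layer 13 is larger (58.59 vs 55.57 mm).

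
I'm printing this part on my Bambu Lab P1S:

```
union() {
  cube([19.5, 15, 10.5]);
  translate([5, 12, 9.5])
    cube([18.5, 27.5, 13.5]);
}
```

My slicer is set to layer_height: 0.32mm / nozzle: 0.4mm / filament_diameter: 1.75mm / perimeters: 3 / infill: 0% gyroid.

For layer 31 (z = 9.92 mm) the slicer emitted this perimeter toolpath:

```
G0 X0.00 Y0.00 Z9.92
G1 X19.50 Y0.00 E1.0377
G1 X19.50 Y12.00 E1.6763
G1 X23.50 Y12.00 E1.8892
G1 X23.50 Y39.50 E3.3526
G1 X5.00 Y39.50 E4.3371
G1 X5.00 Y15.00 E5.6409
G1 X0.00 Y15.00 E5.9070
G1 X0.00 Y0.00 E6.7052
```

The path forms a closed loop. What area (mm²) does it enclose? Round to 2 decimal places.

Apply the shoelace formula to the sequence of (X, Y) vertices; enclosed area = 757.75 mm².

757.75 mm²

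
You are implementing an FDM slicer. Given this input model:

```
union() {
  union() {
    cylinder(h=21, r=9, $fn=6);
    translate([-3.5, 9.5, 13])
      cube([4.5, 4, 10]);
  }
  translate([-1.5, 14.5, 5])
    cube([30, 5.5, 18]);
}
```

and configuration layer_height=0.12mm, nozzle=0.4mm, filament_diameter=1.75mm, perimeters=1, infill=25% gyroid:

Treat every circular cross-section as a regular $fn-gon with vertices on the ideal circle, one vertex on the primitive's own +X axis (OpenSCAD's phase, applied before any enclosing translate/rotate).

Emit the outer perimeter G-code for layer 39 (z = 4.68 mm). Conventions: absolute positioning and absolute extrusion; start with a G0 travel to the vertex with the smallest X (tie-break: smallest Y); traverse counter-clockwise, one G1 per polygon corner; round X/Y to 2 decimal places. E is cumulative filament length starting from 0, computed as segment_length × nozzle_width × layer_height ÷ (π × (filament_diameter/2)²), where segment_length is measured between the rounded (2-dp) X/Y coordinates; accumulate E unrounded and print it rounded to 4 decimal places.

G0 X-9.00 Y0.00 Z4.68
G1 X-4.50 Y-7.79 E0.1795
G1 X4.50 Y-7.79 E0.3591
G1 X9.00 Y0.00 E0.5387
G1 X4.50 Y7.79 E0.7182
G1 X-4.50 Y7.79 E0.8978
G1 X-9.00 Y0.00 E1.0773

At z = 4.68 mm: the r=9 cylinder gives a regular 6-gon of circumradius 9 (constant along its height); the cube at (-3.5, 9.5) is absent (z outside [13, 23]); Combining (union): only the r=9 cylinder is present, so the union is just that shape — 1 connected region; the cube at (-1.5, 14.5) is absent (z outside [5, 23]); Combining (union): only the result so far is present, so the union is just that shape — 1 connected region. The outline is a single polygon with 6 vertices. Extrusion per mm of travel: 0.4 × 0.12 / (π × 0.875²) = 0.019956. Accumulating E over each segment gives final E = 1.0773.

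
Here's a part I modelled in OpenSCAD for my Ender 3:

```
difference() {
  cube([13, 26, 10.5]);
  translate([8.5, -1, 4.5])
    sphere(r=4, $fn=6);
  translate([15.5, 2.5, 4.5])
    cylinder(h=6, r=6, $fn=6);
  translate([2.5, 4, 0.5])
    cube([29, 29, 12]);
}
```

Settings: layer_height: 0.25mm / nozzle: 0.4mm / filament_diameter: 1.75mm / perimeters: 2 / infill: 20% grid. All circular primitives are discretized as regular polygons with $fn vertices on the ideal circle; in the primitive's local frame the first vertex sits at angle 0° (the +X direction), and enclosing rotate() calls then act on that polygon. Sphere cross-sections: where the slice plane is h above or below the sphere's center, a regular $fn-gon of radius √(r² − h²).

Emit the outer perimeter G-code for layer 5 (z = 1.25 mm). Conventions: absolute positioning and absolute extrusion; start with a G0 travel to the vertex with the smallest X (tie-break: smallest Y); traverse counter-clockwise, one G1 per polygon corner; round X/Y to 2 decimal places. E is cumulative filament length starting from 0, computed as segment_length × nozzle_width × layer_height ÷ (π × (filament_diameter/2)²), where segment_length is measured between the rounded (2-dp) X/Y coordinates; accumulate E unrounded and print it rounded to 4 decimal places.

At z = 1.25 mm: the cube is present — its section is the full 13×26 rectangle; the r=4 sphere at (8.5, -1) slices to a regular 6-gon of circumradius 2.332 (√(r²−h²) with h=3.25 from center); the cylinder at (15.5, 2.5) is not intersected at this z (z outside [4.5, 10.5]); the 29×29 cube at (2.5, 4) contributes its full rectangle; Subtracting the remaining from the first: starting from the 13×26 cube, the r=4 sphere at (8.5, -1) partially overlaps it — only the 2.98 mm² overlap (of its 14.13 mm²) is removed, clipping the outline; the 29×29 cube at (2.5, 4) partially overlaps it — only the 231.00 mm² overlap (of its 841.00 mm²) is removed, clipping the outline — 1 connected region. The outline is a single polygon with 10 vertices. Extrusion per mm of travel: 0.4 × 0.25 / (π × 0.875²) = 0.041575. Accumulating E over each segment gives final E = 3.2922.

G0 X0.00 Y0.00 Z1.25
G1 X6.75 Y0.00 E0.2806
G1 X7.33 Y1.02 E0.3294
G1 X9.67 Y1.02 E0.4267
G1 X10.25 Y0.00 E0.4755
G1 X13.00 Y0.00 E0.5898
G1 X13.00 Y4.00 E0.7561
G1 X2.50 Y4.00 E1.1927
G1 X2.50 Y26.00 E2.1073
G1 X0.00 Y26.00 E2.2112
G1 X0.00 Y0.00 E3.2922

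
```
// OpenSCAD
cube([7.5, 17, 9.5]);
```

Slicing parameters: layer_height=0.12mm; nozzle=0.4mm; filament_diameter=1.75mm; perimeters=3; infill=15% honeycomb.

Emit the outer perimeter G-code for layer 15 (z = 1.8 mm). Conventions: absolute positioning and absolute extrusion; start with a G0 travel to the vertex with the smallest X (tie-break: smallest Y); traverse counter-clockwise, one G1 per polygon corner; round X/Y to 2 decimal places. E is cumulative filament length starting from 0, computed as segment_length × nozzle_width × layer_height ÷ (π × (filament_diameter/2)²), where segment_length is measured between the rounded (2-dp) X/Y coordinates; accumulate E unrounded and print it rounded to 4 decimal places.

At z = 1.8 mm: the 7.5×17 cube contributes its full rectangle. The outline is a single polygon with 4 vertices. Extrusion per mm of travel: 0.4 × 0.12 / (π × 0.875²) = 0.019956. Accumulating E over each segment gives final E = 0.9778.

G0 X0.00 Y0.00 Z1.80
G1 X7.50 Y0.00 E0.1497
G1 X7.50 Y17.00 E0.4889
G1 X0.00 Y17.00 E0.6386
G1 X0.00 Y0.00 E0.9778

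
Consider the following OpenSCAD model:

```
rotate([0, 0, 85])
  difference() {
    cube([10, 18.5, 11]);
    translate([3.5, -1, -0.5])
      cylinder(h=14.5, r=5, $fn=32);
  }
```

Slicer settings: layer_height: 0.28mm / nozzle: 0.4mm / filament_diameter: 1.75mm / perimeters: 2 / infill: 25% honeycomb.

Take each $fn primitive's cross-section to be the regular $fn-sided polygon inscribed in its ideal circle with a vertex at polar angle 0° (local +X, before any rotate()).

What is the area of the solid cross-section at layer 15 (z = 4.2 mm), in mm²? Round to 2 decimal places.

158.06 mm²

At z = 4.2 mm: the cube (footprint 10×18.5) is included at this height (area 185.00 mm²); the cylinder at (3.5, -1): section is a regular 32-gon, circumradius r=5 (area = (32/2)·5.000²·sin(360°/32) = 78.04 mm²); Subtracting the remaining from the first: starting from the 10×18.5 cube (185.00 mm²), the r=5 cylinder at (3.5, -1) partially overlaps it — only the 26.94 mm² overlap (of its 78.04 mm²) is removed, clipping the outline — area = 158.06 mm²; (whole slice rotated 85° about Z — lengths, areas and connectivity unchanged). Overall, the cross-section is a single solid region. Net area = 158.06 mm².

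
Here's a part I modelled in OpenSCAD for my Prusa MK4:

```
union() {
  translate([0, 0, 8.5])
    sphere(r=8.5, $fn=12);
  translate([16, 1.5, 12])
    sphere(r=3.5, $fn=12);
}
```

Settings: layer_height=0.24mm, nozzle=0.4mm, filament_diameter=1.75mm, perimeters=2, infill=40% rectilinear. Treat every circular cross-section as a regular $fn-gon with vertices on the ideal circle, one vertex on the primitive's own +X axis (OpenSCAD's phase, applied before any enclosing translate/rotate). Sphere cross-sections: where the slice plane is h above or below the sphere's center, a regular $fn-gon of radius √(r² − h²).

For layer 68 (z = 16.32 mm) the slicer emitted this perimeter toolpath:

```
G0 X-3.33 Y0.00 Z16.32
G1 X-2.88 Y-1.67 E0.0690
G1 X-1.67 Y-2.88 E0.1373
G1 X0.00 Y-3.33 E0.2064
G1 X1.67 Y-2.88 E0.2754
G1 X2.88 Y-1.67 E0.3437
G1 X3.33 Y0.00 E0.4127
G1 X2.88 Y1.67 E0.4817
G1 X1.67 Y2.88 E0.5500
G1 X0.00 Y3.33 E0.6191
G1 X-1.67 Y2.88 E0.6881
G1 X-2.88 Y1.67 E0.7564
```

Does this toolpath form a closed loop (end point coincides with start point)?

Start point (G0): (-3.33, 0.00). End point (last G1): the path does not return to the start — open.

no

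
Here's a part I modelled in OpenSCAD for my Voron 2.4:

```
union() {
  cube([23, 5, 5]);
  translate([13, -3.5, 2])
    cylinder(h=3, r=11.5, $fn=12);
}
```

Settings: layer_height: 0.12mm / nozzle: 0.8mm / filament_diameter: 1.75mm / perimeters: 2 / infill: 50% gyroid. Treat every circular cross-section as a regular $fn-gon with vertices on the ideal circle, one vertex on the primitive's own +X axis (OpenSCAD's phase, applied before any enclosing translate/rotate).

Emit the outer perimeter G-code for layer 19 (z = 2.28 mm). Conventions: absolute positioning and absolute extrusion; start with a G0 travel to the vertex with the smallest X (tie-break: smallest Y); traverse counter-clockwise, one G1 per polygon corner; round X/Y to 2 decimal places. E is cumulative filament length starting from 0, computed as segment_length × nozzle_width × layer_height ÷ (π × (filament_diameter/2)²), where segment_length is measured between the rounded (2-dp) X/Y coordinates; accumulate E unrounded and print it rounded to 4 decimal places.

At z = 2.28 mm: the cube is present — its section is the full 23×5 rectangle; the r=11.5 cylinder at (13, -3.5) contributes a regular 12-gon of circumradius 11.5; Taking the union: the regions partially overlap (shared area 92.80 mm²), so overlapping operands fuse into one piece — 1 connected region. The outline is a single polygon with 17 vertices. Extrusion per mm of travel: 0.8 × 0.12 / (π × 0.875²) = 0.039912. Accumulating E over each segment gives final E = 3.1967.

G0 X0.00 Y0.00 Z2.28
G1 X2.44 Y0.00 E0.0974
G1 X1.50 Y-3.50 E0.2420
G1 X3.04 Y-9.25 E0.4796
G1 X7.25 Y-13.46 E0.7172
G1 X13.00 Y-15.00 E0.9548
G1 X18.75 Y-13.46 E1.1924
G1 X22.96 Y-9.25 E1.4300
G1 X24.50 Y-3.50 E1.6676
G1 X23.00 Y2.10 E1.8990
G1 X23.00 Y5.00 E2.0148
G1 X20.21 Y5.00 E2.1261
G1 X18.75 Y6.46 E2.2085
G1 X13.00 Y8.00 E2.4461
G1 X7.25 Y6.46 E2.6837
G1 X5.79 Y5.00 E2.7661
G1 X0.00 Y5.00 E2.9972
G1 X0.00 Y0.00 E3.1967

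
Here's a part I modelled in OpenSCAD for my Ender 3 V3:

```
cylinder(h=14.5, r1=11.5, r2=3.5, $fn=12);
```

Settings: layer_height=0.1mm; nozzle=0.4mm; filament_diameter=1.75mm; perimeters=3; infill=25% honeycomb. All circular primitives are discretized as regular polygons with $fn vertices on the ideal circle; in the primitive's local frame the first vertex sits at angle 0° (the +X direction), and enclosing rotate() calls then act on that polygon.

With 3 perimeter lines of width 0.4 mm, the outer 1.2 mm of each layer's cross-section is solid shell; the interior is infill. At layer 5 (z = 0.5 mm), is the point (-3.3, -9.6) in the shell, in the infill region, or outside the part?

At z = 0.5 mm: the cone (r1=11.5→r2=3.5) has section circumradius 11.224 here — a regular 12-gon. Overall, the cross-section is a single solid region. The nearest boundary edge runs (-5.61, -9.72)→(-0.00, -11.22); distance from the point to it = 0.71 mm. The point is inside the cross-section, 0.71 mm from the nearest boundary — within the 1.2 mm shell band (3 × 0.4).

shell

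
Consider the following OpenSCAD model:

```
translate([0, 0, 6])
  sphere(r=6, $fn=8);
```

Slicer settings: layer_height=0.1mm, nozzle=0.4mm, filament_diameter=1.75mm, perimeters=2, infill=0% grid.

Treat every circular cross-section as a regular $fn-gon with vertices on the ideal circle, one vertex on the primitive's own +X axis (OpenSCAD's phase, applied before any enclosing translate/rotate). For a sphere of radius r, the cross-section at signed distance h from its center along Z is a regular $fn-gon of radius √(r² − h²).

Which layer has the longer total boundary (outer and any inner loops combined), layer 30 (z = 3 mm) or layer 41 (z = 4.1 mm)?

Layer 30 (z = 3): the r=6 sphere slices to a regular 8-gon of circumradius 5.196 (√(r²−h²) with h=3 from center) (perimeter = 2·8·5.196·sin(180°/8) = 31.82 mm). So its perimeter = 31.82 mm. Layer 41 (z = 4.1): the sphere: section is a regular 8-gon, circumradius = √(r²−h²) = √(6²−1.9²) = 5.691 (perimeter = 2·8·5.691·sin(180°/8) = 34.85 mm). So its perimeter = 34.85 mm. Layer 41 is larger (34.85 vs 31.82 mm).

layer 41 (z = 4.1 mm)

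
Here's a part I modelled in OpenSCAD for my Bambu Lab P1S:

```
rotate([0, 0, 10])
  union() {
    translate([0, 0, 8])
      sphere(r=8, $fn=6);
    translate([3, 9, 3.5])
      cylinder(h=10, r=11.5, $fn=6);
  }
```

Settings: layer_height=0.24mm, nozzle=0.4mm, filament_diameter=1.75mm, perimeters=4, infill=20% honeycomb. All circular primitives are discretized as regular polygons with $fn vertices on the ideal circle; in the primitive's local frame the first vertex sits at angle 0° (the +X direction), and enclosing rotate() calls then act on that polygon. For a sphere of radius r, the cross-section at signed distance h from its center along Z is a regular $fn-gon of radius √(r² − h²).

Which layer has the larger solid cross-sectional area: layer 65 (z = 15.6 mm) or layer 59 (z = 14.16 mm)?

layer 59 (z = 14.16 mm)

Layer 65 (z = 15.6): the r=8 sphere slices to a regular 6-gon of circumradius 2.498 (√(r²−h²) with h=7.6 from center) (area = (6/2)·2.498²·sin(360°/6) = 16.21 mm²); the cylinder at (3, 9) does not reach this height (z outside [3.5, 13.5]); Taking the union: only the r=8 sphere is present, so the union is just that shape — area = 16.21 mm²; (whole slice rotated 10° about Z — lengths, areas and connectivity unchanged). So its area = 16.21 mm². Layer 59 (z = 14.16): the sphere: section is a regular 6-gon, circumradius = √(r²−h²) = √(8²−6.16²) = 5.104 (area = (6/2)·5.104²·sin(360°/6) = 67.69 mm²); the cylinder at (3, 9) is not intersected at this z (z outside [3.5, 13.5]); Taking the union: only the r=8 sphere is present, so the union is just that shape — area = 67.69 mm²; (rotated 10° about Z; rotation is an isometry so areas/perimeters/island counts are preserved). So its area = 67.69 mm². Layer 59 is larger (67.69 vs 16.21 mm²).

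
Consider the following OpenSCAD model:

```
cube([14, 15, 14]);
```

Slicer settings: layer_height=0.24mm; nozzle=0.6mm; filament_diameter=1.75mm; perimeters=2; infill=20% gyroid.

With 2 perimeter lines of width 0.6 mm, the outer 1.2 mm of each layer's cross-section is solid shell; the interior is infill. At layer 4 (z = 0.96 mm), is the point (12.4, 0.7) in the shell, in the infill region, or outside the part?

shell

At z = 0.96 mm: the 14×15 cube contributes its full rectangle. Overall, the cross-section is a single solid region. The nearest boundary edge runs (0.00, 0.00)→(14.00, 0.00); distance from the point to it = 0.70 mm. The point is inside the cross-section, 0.70 mm from the nearest boundary — within the 1.2 mm shell band (2 × 0.6).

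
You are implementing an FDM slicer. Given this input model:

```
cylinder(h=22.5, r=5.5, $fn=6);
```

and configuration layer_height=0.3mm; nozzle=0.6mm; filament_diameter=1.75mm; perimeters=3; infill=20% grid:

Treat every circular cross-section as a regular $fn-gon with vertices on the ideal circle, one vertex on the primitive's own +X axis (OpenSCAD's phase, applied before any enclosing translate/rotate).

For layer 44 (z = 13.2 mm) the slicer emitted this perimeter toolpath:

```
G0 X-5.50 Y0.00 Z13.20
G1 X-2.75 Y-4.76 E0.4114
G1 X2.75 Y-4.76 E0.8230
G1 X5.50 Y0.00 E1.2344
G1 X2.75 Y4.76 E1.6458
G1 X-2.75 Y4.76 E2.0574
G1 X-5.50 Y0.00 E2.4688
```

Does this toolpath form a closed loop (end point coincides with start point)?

yes

Start point (G0): (-5.50, 0.00). End point (last G1): the path returns to the start — closed.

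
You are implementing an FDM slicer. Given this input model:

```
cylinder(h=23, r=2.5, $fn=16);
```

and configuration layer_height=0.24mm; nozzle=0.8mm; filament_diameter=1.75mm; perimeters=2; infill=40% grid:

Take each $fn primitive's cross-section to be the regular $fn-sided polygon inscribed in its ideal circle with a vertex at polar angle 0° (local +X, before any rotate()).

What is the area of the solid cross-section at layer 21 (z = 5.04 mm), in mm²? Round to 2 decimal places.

At z = 5.04 mm: the r=2.5 cylinder gives a regular 16-gon of circumradius 2.5 (constant along its height) (area = (16/2)·2.500²·sin(360°/16) = 19.13 mm²). Overall, the cross-section is a single solid region. Net area = 19.13 mm².

19.13 mm²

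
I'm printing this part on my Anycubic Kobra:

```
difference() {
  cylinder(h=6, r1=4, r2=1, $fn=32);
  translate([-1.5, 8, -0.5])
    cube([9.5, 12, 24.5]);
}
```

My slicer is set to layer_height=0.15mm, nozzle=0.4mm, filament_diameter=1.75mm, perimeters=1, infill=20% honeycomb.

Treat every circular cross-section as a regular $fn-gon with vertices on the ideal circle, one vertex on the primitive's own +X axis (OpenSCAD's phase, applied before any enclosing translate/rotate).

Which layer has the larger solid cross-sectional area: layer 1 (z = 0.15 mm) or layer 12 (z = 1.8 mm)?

layer 1 (z = 0.15 mm)

Layer 1 (z = 0.15): the cone (r1=4→r2=1) has section circumradius 3.925 here — a regular 32-gon (area = (32/2)·3.925²·sin(360°/32) = 48.09 mm²); the 9.5×12 cube at (-1.5, 8) contributes its full rectangle (area 114.00 mm²); After the difference (first − rest): starting from the cone (48.09 mm²), the 9.5×12 cube at (-1.5, 8) misses the remaining region (no effect) — area = 48.09 mm². So its area = 48.09 mm². Layer 12 (z = 1.8): the cone (r1=4→r2=1) has section circumradius 3.100 here — a regular 32-gon (area = (32/2)·3.100²·sin(360°/32) = 30.00 mm²); the cube at (-1.5, 8) (footprint 9.5×12) is included at this height (area 114.00 mm²); After the difference (first − rest): starting from the cone (30.00 mm²), the 9.5×12 cube at (-1.5, 8) misses the remaining region (no effect) — area = 30.00 mm². So its area = 30.00 mm². Layer 1 is larger (48.09 vs 30.00 mm²).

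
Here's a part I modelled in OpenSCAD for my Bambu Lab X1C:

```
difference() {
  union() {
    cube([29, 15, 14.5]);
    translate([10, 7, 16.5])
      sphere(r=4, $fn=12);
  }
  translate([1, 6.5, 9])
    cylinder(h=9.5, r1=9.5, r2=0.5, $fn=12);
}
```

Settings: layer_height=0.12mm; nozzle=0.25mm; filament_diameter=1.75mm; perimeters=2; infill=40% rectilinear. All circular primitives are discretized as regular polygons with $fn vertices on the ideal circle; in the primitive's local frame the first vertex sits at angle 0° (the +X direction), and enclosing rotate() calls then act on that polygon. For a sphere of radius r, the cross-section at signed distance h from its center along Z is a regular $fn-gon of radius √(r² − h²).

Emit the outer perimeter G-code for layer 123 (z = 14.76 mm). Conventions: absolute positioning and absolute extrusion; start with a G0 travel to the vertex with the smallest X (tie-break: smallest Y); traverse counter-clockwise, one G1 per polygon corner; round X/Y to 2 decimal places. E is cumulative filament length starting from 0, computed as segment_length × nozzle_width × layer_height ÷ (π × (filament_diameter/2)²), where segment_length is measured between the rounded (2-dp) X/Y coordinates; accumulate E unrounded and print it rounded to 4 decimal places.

G0 X6.40 Y7.00 Z14.76
G1 X6.88 Y5.20 E0.0232
G1 X8.20 Y3.88 E0.0465
G1 X10.00 Y3.40 E0.0698
G1 X11.80 Y3.88 E0.0930
G1 X13.12 Y5.20 E0.1163
G1 X13.60 Y7.00 E0.1395
G1 X13.12 Y8.80 E0.1627
G1 X11.80 Y10.12 E0.1860
G1 X10.00 Y10.60 E0.2093
G1 X8.20 Y10.12 E0.2325
G1 X6.88 Y8.80 E0.2558
G1 X6.40 Y7.00 E0.2790

At z = 14.76 mm: the cube does not reach this height (z outside [0, 14.5]); the sphere at (10, 7): section is a regular 12-gon, circumradius = √(r²−h²) = √(4²−1.74²) = 3.602; Taking the union: only the r=4 sphere at (10, 7) is present, so the union is just that shape — 1 connected region; the cone at (1, 6.5): at t=0.606 of its height the radius interpolates to r₁+(r₂−r₁)t = 4.043, giving a regular 12-gon of that circumradius; Subtracting the remaining from the first: starting from the result so far, the cone at (1, 6.5) misses the remaining region (no effect) — 1 connected region. The outline is a single polygon with 12 vertices. Extrusion per mm of travel: 0.25 × 0.12 / (π × 0.875²) = 0.012473. Accumulating E over each segment gives final E = 0.2790.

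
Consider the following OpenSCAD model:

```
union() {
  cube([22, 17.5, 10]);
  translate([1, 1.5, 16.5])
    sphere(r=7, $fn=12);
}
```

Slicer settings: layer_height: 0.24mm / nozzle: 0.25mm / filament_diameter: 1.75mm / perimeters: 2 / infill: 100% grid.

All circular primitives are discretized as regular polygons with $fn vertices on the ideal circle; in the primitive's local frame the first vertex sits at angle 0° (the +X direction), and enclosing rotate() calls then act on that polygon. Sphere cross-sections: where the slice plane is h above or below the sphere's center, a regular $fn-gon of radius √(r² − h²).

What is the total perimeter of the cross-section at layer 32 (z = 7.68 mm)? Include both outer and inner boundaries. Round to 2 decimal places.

79.00 mm

At z = 7.68 mm: the 22×17.5 cube contributes its full rectangle (perimeter 79.00 mm); the sphere at (1, 1.5) is not intersected at this z (|z−center|=8.820 > r=7); Merging all regions: only the 22×17.5 cube is present, so the union is just that shape — boundary = 79.00 mm. Overall, the cross-section is a single solid region. Total boundary length (outer) = 79.00 mm.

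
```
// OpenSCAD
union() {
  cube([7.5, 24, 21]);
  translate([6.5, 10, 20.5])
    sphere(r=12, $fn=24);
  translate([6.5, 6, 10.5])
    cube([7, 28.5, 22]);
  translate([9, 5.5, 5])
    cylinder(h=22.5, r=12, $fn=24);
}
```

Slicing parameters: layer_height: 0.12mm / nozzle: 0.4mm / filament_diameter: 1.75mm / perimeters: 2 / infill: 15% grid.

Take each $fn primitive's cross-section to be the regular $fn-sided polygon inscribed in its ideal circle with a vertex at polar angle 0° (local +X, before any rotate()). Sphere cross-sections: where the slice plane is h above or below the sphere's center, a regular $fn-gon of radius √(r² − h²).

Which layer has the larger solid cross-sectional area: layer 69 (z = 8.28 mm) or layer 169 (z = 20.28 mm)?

layer 169 (z = 20.28 mm)

Layer 69 (z = 8.28): the cube (footprint 7.5×24) is included at this height (area 180.00 mm²); the sphere at (6.5, 10) is not intersected at this z (|z−center|=12.220 > r=12); the cube at (6.5, 6) does not reach this height (z outside [10.5, 32.5]); the r=12 cylinder at (9, 5.5) contributes a regular 24-gon of circumradius 12 (area = (24/2)·12.000²·sin(360°/24) = 447.24 mm²); Taking the union: the regions partially overlap — summed areas 627.24 mm² minus the doubly-counted overlap 119.50 mm² gives 507.74 mm² — area = 507.74 mm². So its area = 507.74 mm². Layer 169 (z = 20.28): the cube is present — its section is the full 7.5×24 rectangle (area 180.00 mm²); the sphere at (6.5, 10): section is a regular 24-gon, circumradius = √(r²−h²) = √(12²−0.22²) = 11.998 (area = (24/2)·11.998²·sin(360°/24) = 447.09 mm²); the 7×28.5 cube at (6.5, 6) contributes its full rectangle (area 199.50 mm²); the r=12 cylinder at (9, 5.5) contributes a regular 24-gon of circumradius 12 (area = (24/2)·12.000²·sin(360°/24) = 447.24 mm²); Merging all regions: the regions partially overlap — summed areas 1273.83 mm² minus the doubly-counted overlap 594.33 mm² gives 679.49 mm² — area = 679.49 mm². So its area = 679.49 mm². Layer 169 is larger (679.49 vs 507.74 mm²).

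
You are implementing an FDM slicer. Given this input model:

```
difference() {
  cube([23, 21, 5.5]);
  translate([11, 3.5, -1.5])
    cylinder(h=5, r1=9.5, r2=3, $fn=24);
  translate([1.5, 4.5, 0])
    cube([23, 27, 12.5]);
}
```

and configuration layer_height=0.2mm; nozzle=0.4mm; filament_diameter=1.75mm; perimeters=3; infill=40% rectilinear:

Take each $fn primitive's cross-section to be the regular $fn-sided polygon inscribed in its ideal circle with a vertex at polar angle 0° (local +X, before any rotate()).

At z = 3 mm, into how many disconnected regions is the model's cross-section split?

At z = 3 mm: the cube is present — its section is the full 23×21 rectangle; the cone at (11, 3.5) (r1=9.5→r2=3) has section circumradius 3.650 here — a regular 24-gon; the cube at (1.5, 4.5) (footprint 23×27) is included at this height; After the difference (first − rest): starting from the 23×21 cube, the cone at (11, 3.5) partially overlaps it — only the 41.21 mm² overlap (of its 41.38 mm²) is removed, clipping the outline; the 23×27 cube at (1.5, 4.5) partially overlaps it — only the 341.23 mm² overlap (of its 621.00 mm²) is removed, clipping the outline — 2 connected regions. The result has 2 disconnected regions.

2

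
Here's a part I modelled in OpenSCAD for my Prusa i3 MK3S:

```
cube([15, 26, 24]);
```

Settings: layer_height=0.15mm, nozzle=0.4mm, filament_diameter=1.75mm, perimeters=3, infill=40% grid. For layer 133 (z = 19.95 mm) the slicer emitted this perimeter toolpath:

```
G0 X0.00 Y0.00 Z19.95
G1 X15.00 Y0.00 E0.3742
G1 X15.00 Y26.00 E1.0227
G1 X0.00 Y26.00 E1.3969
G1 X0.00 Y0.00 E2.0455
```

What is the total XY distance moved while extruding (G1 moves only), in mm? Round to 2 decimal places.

Sum the Euclidean lengths of each G1 segment: total = 82.00 mm.

82.00 mm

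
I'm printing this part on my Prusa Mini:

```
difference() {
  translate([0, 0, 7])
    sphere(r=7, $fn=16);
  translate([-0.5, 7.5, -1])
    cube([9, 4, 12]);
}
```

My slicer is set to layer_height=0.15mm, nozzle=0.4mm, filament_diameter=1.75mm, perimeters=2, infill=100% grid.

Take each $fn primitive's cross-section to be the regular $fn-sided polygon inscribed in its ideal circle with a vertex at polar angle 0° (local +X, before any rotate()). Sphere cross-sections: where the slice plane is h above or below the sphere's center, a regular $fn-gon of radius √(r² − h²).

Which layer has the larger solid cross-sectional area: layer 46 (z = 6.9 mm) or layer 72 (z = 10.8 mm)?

Layer 46 (z = 6.9): the sphere: section is a regular 16-gon, circumradius = √(r²−h²) = √(7²−0.1²) = 6.999 (area = (16/2)·6.999²·sin(360°/16) = 149.98 mm²); the 9×4 cube at (-0.5, 7.5) contributes its full rectangle (area 36.00 mm²); After the difference (first − rest): starting from the r=7 sphere (149.98 mm²), the 9×4 cube at (-0.5, 7.5) misses the remaining region (no effect) — area = 149.98 mm². So its area = 149.98 mm². Layer 72 (z = 10.8): the sphere: section is a regular 16-gon, circumradius = √(r²−h²) = √(7²−3.8²) = 5.879 (area = (16/2)·5.879²·sin(360°/16) = 105.80 mm²); the 9×4 cube at (-0.5, 7.5) contributes its full rectangle (area 36.00 mm²); Subtracting the remaining from the first: starting from the r=7 sphere (105.80 mm²), the 9×4 cube at (-0.5, 7.5) misses the remaining region (no effect) — area = 105.80 mm². So its area = 105.80 mm². Layer 46 is larger (149.98 vs 105.80 mm²).

layer 46 (z = 6.9 mm)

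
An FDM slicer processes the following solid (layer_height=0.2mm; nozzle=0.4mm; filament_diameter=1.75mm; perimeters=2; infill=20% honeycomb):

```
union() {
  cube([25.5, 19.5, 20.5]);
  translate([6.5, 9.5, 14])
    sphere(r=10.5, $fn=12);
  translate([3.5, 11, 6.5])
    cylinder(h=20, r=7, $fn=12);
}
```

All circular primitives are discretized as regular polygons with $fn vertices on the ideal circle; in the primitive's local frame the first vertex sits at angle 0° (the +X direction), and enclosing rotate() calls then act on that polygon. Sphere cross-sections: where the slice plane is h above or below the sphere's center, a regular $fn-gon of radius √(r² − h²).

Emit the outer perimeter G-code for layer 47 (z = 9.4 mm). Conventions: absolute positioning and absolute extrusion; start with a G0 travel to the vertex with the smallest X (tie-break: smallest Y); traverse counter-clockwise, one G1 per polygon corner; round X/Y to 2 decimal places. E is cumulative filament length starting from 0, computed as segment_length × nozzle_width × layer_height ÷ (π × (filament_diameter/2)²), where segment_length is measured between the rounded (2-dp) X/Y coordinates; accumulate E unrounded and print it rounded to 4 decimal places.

G0 X-3.50 Y11.00 Z9.40
G1 X-2.56 Y7.50 E0.1205
G1 X-2.34 Y7.28 E0.1309
G1 X-1.67 Y4.78 E0.2170
G1 X0.00 Y3.11 E0.2955
G1 X0.00 Y0.00 E0.3990
G1 X25.50 Y0.00 E1.2471
G1 X25.50 Y19.50 E1.8957
G1 X0.00 Y19.50 E2.7438
G1 X0.00 Y17.06 E2.8250
G1 X-2.56 Y14.50 E2.9454
G1 X-3.50 Y11.00 E3.0659

At z = 9.4 mm: the 25.5×19.5 cube contributes its full rectangle; the sphere at (6.5, 9.5): section is a regular 12-gon, circumradius = √(r²−h²) = √(10.5²−4.6²) = 9.439; the r=7 cylinder at (3.5, 11) contributes a regular 12-gon of circumradius 7; Merging all regions: the regions partially overlap (shared area 382.81 mm²), so overlapping operands fuse into one piece — 1 connected region. The outline is a single polygon with 11 vertices. Extrusion per mm of travel: 0.4 × 0.2 / (π × 0.875²) = 0.033260. Accumulating E over each segment gives final E = 3.0659.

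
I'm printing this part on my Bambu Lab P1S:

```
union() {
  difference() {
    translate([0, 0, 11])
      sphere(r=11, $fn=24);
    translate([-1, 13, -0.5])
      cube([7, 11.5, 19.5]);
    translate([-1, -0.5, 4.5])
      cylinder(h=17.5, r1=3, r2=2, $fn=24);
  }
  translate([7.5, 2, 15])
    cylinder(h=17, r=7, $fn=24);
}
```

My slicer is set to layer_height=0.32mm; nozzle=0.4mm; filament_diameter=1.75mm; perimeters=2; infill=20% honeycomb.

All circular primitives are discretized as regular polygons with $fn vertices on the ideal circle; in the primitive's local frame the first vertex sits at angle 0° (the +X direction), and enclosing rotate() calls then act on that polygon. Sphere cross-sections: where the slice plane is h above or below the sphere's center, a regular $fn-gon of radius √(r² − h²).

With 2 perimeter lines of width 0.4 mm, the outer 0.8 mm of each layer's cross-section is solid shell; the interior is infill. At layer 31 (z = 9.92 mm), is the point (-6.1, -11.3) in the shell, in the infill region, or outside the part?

At z = 9.92 mm: the r=11 sphere slices to a regular 24-gon of circumradius 10.947 (√(r²−h²) with h=1.08 from center); the cube at (-1, 13) (footprint 7×11.5) is included at this height; the cone at (-1, -0.5): at t=0.310 of its height the radius interpolates to r₁+(r₂−r₁)t = 2.690, giving a regular 24-gon of that circumradius; Taking the first minus the rest: starting from the r=11 sphere, the 7×11.5 cube at (-1, 13) misses the remaining region (no effect); the cone at (-1, -0.5) lies wholly inside it (removes its full 22.48 mm² and its 16.86 mm outline becomes a hole wall) — 1 connected region with 1 hole; the cylinder at (7.5, 2) does not reach this height (z outside [15, 32]); Combining (union): only that combined region is present, so the union is just that shape — 1 connected region with 1 hole. Overall, the cross-section is one region with 1 hole. The nearest boundary edge runs (-2.83, -10.57)→(-5.47, -9.48); distance from the point to it = 1.92 mm. The point is not inside any of the regions above, so it lies outside the cross-section (1.92 mm from the nearest boundary).

outside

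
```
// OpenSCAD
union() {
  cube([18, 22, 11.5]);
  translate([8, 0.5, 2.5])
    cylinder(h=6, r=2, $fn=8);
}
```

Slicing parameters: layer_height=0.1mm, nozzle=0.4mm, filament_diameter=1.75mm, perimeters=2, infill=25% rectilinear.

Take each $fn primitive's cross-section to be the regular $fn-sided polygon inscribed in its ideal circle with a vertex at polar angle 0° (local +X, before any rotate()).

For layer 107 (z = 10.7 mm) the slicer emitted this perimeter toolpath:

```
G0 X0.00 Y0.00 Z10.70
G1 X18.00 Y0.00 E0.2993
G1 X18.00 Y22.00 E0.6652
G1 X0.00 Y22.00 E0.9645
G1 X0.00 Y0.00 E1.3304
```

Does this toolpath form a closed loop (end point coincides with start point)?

yes

Start point (G0): (0.00, 0.00). End point (last G1): the path returns to the start — closed.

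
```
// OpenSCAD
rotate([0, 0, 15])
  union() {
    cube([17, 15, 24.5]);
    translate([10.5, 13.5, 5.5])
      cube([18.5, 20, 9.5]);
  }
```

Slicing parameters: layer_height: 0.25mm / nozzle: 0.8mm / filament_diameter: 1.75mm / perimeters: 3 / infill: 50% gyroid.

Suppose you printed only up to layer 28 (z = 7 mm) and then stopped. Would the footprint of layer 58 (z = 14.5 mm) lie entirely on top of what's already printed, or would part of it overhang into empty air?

entirely on top

Compare the two slices. At z = 7: the cube is present — its section is the full 17×15 rectangle (area 255.00 mm²); the cube at (10.5, 13.5) (footprint 18.5×20) is included at this height (area 370.00 mm²); Taking the union: the regions partially overlap — summed areas 625.00 mm² minus the doubly-counted overlap 9.75 mm² gives 615.25 mm² — area = 615.25 mm²; (whole slice rotated 15° about Z — lengths, areas and connectivity unchanged). At z = 14.5: the 17×15 cube contributes its full rectangle (area 255.00 mm²); the cube at (10.5, 13.5) (footprint 18.5×20) is included at this height (area 370.00 mm²); Taking the union: the regions partially overlap — summed areas 625.00 mm² minus the doubly-counted overlap 9.75 mm² gives 615.25 mm² — area = 615.25 mm²; (whole slice rotated 15° about Z — lengths, areas and connectivity unchanged). Checking containment: the cross-section at z = 14.5 is a subset of the cross-section at z = 7.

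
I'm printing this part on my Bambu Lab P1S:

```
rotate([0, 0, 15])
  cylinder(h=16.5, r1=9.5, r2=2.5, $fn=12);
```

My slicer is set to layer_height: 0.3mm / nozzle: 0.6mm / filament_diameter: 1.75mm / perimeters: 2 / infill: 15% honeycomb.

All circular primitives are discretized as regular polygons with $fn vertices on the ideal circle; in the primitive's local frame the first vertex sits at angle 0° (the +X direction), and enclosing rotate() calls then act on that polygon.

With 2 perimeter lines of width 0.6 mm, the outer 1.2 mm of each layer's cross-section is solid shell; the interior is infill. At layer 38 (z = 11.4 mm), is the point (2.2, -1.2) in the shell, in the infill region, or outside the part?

infill

At z = 11.4 mm: the cone: at t=0.691 of its height the radius interpolates to r₁+(r₂−r₁)t = 4.664, giving a regular 12-gon of that circumradius; (whole slice rotated 15° about Z — lengths, areas and connectivity unchanged). Overall, the cross-section is a single solid region. Undo the 15° rotation: the query point maps to (1.814, -1.729) in the un-rotated model frame. The nearest boundary edge runs (2.33, -4.04)→(4.04, -2.33); distance from the point to it = 2.00 mm. The point is inside the cross-section and 2.00 mm from the nearest boundary — more than the 1.2 mm shell width (2 × 0.6), so it's in the infill interior.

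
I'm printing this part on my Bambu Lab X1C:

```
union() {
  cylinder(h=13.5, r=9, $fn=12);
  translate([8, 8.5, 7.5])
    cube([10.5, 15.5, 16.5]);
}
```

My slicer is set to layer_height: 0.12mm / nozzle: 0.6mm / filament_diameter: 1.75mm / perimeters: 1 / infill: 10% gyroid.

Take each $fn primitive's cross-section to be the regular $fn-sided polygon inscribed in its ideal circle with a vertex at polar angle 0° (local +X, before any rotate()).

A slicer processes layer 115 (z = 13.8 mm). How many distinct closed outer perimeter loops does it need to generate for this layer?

1

At z = 13.8 mm: the cylinder does not reach this height (z outside [0, 13.5]); the 10.5×15.5 cube at (8, 8.5) contributes its full rectangle; Taking the union: only the 10.5×15.5 cube at (8, 8.5) is present, so the union is just that shape — 1 connected region. The result has 1 disconnected region.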